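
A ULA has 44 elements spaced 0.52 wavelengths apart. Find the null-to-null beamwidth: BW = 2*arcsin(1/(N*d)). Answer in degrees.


1/(N*d) = 1/(44*0.52) = 0.043706
BW = 2*arcsin(0.043706) = 5.0 degrees

5.0 degrees


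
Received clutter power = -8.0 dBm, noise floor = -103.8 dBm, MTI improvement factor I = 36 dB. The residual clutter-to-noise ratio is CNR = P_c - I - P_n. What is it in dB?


CNR = -8.0 - 36 - (-103.8) = 59.8 dB

59.8 dB


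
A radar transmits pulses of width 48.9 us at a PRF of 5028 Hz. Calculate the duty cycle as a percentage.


DC = 48.9e-6 * 5028 * 100 = 24.59%

24.59%


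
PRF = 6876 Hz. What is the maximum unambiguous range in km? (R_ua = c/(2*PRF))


R_ua = 3e8 / (2 * 6876) = 21815.0 m = 21.8 km

21.8 km


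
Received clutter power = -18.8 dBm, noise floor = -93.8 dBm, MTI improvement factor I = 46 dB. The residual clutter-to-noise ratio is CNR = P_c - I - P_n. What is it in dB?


CNR = -18.8 - 46 - (-93.8) = 29.0 dB

29.0 dB


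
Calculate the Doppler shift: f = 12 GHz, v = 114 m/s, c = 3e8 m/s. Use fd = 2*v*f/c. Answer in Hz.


fd = 2 * 114 * 12000000000.0 / 3e8 = 9120.0 Hz

9120.0 Hz


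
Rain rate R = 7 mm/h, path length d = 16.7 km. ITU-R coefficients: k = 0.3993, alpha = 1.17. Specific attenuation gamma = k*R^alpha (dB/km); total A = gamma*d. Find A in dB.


gamma = 0.3993 * 7^1.17 = 3.891025 dB/km
A = 3.891025 * 16.7 = 64.98 dB

64.98 dB


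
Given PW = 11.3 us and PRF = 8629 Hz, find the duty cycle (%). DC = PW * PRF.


DC = 11.3e-6 * 8629 * 100 = 9.75%

9.75%


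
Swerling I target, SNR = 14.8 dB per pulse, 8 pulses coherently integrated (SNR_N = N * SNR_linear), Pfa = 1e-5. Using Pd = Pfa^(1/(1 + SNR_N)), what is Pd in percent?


SNR_lin = 10^(14.8/10) = 30.19952
SNR_N = 8 * 30.19952 = 241.59616
1/(1 + SNR_N) = 1/242.59616 = 0.0041221
Pd = (1e-5)^0.0041221 = 0.95365
Pd = 95.4%

95.4%


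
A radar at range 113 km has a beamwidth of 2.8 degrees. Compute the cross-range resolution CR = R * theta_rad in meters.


BW_rad = 0.048869219
CR = 113000 * 0.048869219 = 5522.2 m

5522.2 m


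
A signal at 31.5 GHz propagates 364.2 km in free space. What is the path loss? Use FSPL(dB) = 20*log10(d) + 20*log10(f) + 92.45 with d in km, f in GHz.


20*log10(364.2) = 51.23
20*log10(31.5) = 29.97
FSPL = 173.6 dB

173.6 dB


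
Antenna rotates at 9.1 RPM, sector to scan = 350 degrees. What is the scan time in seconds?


t = 350 / (9.1 * 360) * 60 = 6.41 s

6.41 s


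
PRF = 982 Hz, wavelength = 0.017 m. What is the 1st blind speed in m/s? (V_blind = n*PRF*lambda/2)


V_blind = 1 * 982 * 0.017 / 2 = 8.3 m/s

8.3 m/s


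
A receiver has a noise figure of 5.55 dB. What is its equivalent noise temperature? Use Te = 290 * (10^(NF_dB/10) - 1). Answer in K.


NF_lin = 10^(5.55/10) = 3.589219
Te = 290 * (3.589219 - 1) = 750.9 K

750.9 K


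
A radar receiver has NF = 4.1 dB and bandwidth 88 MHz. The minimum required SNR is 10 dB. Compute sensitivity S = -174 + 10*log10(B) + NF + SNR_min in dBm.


10*log10(88000000.0) = 79.44
S = -174 + 79.44 + 4.1 + 10 = -80.5 dBm

-80.5 dBm


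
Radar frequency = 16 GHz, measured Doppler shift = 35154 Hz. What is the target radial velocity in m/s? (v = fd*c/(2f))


v = 35154 * 3e8 / (2 * 16000000000.0) = 329.6 m/s

329.6 m/s


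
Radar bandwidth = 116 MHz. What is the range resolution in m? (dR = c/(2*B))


dR = 3e8 / (2 * 116000000.0) = 1.29 m

1.29 m


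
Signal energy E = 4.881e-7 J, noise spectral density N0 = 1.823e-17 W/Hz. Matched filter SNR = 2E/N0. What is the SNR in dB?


SNR_lin = 2 * 4.881e-7 / 1.823e-17 = 5.355e10
SNR_dB = 10*log10(5.355e10) = 107.3 dB

107.3 dB


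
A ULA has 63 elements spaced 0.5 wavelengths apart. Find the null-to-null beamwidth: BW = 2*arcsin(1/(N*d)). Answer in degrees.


1/(N*d) = 1/(63*0.5) = 0.031746
BW = 2*arcsin(0.031746) = 3.6 degrees

3.6 degrees


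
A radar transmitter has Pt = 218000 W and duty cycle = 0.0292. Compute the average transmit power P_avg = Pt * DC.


P_avg = 218000 * 0.0292 = 6365.6 W

6365.6 W


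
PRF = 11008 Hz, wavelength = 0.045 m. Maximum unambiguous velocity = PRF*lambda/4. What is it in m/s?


V_ua = 11008 * 0.045 / 4 = 123.8 m/s

123.8 m/s


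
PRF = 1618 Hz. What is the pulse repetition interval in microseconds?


PRI = 1/1618 = 0.000618047 s = 618.0 us

618.0 us


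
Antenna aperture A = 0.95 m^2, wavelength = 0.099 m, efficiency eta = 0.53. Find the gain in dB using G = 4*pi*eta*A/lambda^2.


G_linear = 4*pi*0.53*0.95/0.099^2 = 645.56
G_dB = 10*log10(645.56) = 28.1 dB

28.1 dB


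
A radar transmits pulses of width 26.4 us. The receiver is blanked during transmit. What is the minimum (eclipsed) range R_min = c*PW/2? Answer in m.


R_min = 3e8 * 26.4e-6 / 2 = 3960.0 m

3960.0 m


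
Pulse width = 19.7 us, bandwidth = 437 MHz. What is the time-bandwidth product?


TBP = 19.7 * 437 = 8608.9

8608.9


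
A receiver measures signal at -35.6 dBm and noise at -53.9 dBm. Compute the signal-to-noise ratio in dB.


SNR = -35.6 - (-53.9) = 18.3 dB

18.3 dB


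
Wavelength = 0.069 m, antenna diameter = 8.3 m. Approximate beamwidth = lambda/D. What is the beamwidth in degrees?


BW_rad = 0.069 / 8.3 = 0.008313
BW_deg = 0.48 degrees

0.48 degrees


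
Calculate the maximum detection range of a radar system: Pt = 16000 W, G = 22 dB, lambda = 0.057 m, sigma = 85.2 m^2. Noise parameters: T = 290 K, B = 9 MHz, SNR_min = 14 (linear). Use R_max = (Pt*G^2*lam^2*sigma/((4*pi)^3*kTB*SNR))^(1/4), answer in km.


G_lin = 10^(22/10) = 158.489319
R^4 = 16000 * 158.489319^2 * 0.057^2 * 85.2 / ((4*pi)^3 * 1.38e-23 * 290 * 9000000.0 * 14)
R^4 = 1.11181e17 m^4
R_max = (1.11181e17)^(1/4) = 18260.3 m = 18.3 km

18.3 km


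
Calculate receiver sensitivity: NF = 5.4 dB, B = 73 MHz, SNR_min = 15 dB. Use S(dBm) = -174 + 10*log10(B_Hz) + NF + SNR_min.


10*log10(73000000.0) = 78.63
S = -174 + 78.63 + 5.4 + 15 = -75.0 dBm

-75.0 dBm


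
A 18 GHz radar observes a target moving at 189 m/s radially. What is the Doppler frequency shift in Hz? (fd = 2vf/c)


fd = 2 * 189 * 18000000000.0 / 3e8 = 22680.0 Hz

22680.0 Hz


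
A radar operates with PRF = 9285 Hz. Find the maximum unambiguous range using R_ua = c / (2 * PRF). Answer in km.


R_ua = 3e8 / (2 * 9285) = 16155.1 m = 16.2 km

16.2 km


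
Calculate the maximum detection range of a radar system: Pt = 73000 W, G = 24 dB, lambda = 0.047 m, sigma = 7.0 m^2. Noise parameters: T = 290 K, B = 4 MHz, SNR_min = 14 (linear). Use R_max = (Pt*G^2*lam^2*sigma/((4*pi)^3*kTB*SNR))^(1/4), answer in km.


G_lin = 10^(24/10) = 251.188643
R^4 = 73000 * 251.188643^2 * 0.047^2 * 7.0 / ((4*pi)^3 * 1.38e-23 * 290 * 4000000.0 * 14)
R^4 = 1.60148e17 m^4
R_max = (1.60148e17)^(1/4) = 20004.6 m = 20.0 km

20.0 km


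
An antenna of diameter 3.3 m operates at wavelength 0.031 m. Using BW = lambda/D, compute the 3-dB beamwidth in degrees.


BW_rad = 0.031 / 3.3 = 0.009394
BW_deg = 0.54 degrees

0.54 degrees


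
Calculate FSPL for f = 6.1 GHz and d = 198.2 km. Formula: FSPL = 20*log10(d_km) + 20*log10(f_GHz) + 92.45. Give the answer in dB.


20*log10(198.2) = 45.94
20*log10(6.1) = 15.71
FSPL = 154.1 dB

154.1 dB


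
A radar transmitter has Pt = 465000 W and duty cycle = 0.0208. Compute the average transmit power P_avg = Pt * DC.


P_avg = 465000 * 0.0208 = 9672.0 W

9672.0 W


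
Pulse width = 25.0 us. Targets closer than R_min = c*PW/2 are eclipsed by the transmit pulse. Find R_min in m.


R_min = 3e8 * 25.0e-6 / 2 = 3750.0 m

3750.0 m


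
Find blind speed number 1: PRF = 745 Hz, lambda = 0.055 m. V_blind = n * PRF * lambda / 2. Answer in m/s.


V_blind = 1 * 745 * 0.055 / 2 = 20.5 m/s

20.5 m/s


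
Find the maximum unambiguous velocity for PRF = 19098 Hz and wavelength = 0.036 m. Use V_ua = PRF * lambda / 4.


V_ua = 19098 * 0.036 / 4 = 171.9 m/s

171.9 m/s


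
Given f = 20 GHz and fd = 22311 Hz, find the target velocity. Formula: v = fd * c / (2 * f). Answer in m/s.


v = 22311 * 3e8 / (2 * 20000000000.0) = 167.3 m/s

167.3 m/s


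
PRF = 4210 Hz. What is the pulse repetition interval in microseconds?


PRI = 1/4210 = 0.0002375297 s = 237.5 us

237.5 us


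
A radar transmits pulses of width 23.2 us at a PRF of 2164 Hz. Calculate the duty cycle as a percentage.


DC = 23.2e-6 * 2164 * 100 = 5.02%

5.02%


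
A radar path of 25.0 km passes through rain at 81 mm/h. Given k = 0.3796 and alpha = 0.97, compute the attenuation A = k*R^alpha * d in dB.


gamma = 0.3796 * 81^0.97 = 26.94987 dB/km
A = 26.94987 * 25.0 = 673.75 dB

673.75 dB


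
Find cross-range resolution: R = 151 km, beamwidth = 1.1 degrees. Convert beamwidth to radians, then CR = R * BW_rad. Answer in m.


BW_rad = 0.019198622
CR = 151000 * 0.019198622 = 2899.0 m

2899.0 m


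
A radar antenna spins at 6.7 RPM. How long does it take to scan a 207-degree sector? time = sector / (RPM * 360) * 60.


t = 207 / (6.7 * 360) * 60 = 5.15 s

5.15 s


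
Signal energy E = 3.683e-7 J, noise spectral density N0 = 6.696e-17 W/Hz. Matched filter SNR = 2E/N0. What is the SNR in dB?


SNR_lin = 2 * 3.683e-7 / 6.696e-17 = 1.1e10
SNR_dB = 10*log10(1.1e10) = 100.4 dB

100.4 dB


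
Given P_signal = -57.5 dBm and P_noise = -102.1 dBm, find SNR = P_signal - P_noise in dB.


SNR = -57.5 - (-102.1) = 44.6 dB

44.6 dB


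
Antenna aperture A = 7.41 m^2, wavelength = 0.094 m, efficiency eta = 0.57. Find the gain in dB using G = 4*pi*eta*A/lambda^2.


G_linear = 4*pi*0.57*7.41/0.094^2 = 6006.86
G_dB = 10*log10(6006.86) = 37.8 dB

37.8 dB


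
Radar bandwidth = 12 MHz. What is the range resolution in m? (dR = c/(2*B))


dR = 3e8 / (2 * 12000000.0) = 12.5 m

12.5 m


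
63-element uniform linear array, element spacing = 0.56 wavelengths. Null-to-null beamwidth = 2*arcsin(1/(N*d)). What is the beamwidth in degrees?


1/(N*d) = 1/(63*0.56) = 0.028345
BW = 2*arcsin(0.028345) = 3.2 degrees

3.2 degrees


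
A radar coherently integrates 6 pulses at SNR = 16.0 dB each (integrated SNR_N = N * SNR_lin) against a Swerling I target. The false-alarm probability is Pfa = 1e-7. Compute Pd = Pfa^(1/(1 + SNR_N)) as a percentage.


SNR_lin = 10^(16.0/10) = 39.81072
SNR_N = 6 * 39.81072 = 238.86432
1/(1 + SNR_N) = 1/239.86432 = 0.004169
Pd = (1e-7)^0.004169 = 0.93501
Pd = 93.5%

93.5%


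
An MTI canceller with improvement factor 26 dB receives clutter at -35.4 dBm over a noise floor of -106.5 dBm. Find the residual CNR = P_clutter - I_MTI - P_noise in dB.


CNR = -35.4 - 26 - (-106.5) = 45.1 dB

45.1 dB


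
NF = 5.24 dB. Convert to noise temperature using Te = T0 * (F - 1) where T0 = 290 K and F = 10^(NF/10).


NF_lin = 10^(5.24/10) = 3.34195
Te = 290 * (3.34195 - 1) = 679.2 K

679.2 K


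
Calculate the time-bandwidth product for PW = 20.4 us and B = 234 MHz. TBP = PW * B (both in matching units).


TBP = 20.4 * 234 = 4773.6

4773.6


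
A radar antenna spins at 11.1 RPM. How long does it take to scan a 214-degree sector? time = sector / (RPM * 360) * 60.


t = 214 / (11.1 * 360) * 60 = 3.21 s

3.21 s


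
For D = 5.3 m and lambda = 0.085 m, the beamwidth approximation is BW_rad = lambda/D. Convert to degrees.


BW_rad = 0.085 / 5.3 = 0.016038
BW_deg = 0.92 degrees

0.92 degrees


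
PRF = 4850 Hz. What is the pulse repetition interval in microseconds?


PRI = 1/4850 = 0.0002061856 s = 206.2 us

206.2 us


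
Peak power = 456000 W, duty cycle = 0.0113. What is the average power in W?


P_avg = 456000 * 0.0113 = 5152.8 W

5152.8 W


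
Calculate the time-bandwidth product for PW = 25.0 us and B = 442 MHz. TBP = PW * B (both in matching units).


TBP = 25.0 * 442 = 11050.0

11050.0


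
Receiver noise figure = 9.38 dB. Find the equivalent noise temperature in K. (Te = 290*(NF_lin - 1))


NF_lin = 10^(9.38/10) = 8.669619
Te = 290 * (8.669619 - 1) = 2224.2 K

2224.2 K


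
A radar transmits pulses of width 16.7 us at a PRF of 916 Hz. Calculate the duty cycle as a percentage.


DC = 16.7e-6 * 916 * 100 = 1.53%

1.53%


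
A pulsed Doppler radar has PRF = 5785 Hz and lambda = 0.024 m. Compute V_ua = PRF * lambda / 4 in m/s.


V_ua = 5785 * 0.024 / 4 = 34.7 m/s

34.7 m/s


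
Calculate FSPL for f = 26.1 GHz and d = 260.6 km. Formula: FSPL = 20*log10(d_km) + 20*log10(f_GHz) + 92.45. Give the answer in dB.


20*log10(260.6) = 48.32
20*log10(26.1) = 28.33
FSPL = 169.1 dB

169.1 dB


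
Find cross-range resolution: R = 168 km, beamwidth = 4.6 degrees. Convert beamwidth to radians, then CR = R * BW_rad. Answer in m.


BW_rad = 0.080285146
CR = 168000 * 0.080285146 = 13487.9 m

13487.9 m


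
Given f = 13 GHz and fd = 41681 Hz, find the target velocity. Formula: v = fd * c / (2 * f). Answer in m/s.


v = 41681 * 3e8 / (2 * 13000000000.0) = 480.9 m/s

480.9 m/s


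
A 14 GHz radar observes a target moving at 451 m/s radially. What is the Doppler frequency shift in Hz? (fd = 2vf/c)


fd = 2 * 451 * 14000000000.0 / 3e8 = 42093.3 Hz

42093.3 Hz


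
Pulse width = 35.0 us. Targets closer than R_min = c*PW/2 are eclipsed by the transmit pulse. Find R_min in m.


R_min = 3e8 * 35.0e-6 / 2 = 5250.0 m

5250.0 m


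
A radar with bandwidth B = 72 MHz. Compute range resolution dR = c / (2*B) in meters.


dR = 3e8 / (2 * 72000000.0) = 2.08 m

2.08 m


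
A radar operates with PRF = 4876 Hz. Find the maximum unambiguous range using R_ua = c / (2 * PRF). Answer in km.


R_ua = 3e8 / (2 * 4876) = 30762.9 m = 30.8 km

30.8 km


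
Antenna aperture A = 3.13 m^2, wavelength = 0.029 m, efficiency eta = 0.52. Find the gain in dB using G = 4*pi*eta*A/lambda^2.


G_linear = 4*pi*0.52*3.13/0.029^2 = 24319.89
G_dB = 10*log10(24319.89) = 43.9 dB

43.9 dB


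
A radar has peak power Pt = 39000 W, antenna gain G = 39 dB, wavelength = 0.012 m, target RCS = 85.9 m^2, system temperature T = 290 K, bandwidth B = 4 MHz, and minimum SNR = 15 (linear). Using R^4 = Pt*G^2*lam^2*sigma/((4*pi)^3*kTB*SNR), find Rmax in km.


G_lin = 10^(39/10) = 7943.282347
R^4 = 39000 * 7943.282347^2 * 0.012^2 * 85.9 / ((4*pi)^3 * 1.38e-23 * 290 * 4000000.0 * 15)
R^4 = 6.38796e19 m^4
R_max = (6.38796e19)^(1/4) = 89400.6 m = 89.4 km

89.4 km


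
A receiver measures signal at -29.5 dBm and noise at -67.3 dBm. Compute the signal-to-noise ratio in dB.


SNR = -29.5 - (-67.3) = 37.8 dB

37.8 dB


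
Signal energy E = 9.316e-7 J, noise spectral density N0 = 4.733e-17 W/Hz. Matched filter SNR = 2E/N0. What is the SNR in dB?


SNR_lin = 2 * 9.316e-7 / 4.733e-17 = 3.937e10
SNR_dB = 10*log10(3.937e10) = 106.0 dB

106.0 dB


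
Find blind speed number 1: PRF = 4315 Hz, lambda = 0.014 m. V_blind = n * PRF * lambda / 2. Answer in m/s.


V_blind = 1 * 4315 * 0.014 / 2 = 30.2 m/s

30.2 m/s


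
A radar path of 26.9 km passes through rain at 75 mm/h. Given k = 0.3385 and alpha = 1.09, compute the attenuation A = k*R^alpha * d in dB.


gamma = 0.3385 * 75^1.09 = 37.443415 dB/km
A = 37.443415 * 26.9 = 1007.23 dB

1007.23 dB


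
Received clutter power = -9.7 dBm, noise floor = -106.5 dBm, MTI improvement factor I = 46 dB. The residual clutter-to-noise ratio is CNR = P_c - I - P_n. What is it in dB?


CNR = -9.7 - 46 - (-106.5) = 50.8 dB

50.8 dB


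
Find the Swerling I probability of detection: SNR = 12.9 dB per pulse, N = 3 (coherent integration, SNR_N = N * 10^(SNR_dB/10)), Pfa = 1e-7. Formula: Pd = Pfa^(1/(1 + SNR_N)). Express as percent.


SNR_lin = 10^(12.9/10) = 19.49845
SNR_N = 3 * 19.49845 = 58.49535
1/(1 + SNR_N) = 1/59.49535 = 0.016808
Pd = (1e-7)^0.016808 = 0.76268
Pd = 76.3%

76.3%


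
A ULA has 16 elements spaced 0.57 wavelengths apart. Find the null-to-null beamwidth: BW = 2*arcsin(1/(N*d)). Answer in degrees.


1/(N*d) = 1/(16*0.57) = 0.109649
BW = 2*arcsin(0.109649) = 12.6 degrees

12.6 degrees


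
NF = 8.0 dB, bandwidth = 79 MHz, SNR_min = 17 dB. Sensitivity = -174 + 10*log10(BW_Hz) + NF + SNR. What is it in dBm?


10*log10(79000000.0) = 78.98
S = -174 + 78.98 + 8.0 + 17 = -70.0 dBm

-70.0 dBm


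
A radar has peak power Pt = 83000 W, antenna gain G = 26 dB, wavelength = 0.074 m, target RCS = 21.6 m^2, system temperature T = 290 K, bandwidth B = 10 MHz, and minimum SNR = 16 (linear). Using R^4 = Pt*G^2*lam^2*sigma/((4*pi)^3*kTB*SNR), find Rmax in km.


G_lin = 10^(26/10) = 398.107171
R^4 = 83000 * 398.107171^2 * 0.074^2 * 21.6 / ((4*pi)^3 * 1.38e-23 * 290 * 10000000.0 * 16)
R^4 = 1.22453e18 m^4
R_max = (1.22453e18)^(1/4) = 33265.4 m = 33.3 km

33.3 km


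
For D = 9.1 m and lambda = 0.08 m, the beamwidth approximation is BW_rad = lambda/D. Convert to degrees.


BW_rad = 0.08 / 9.1 = 0.008791
BW_deg = 0.5 degrees

0.5 degrees


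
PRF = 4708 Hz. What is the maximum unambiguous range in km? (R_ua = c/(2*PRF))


R_ua = 3e8 / (2 * 4708) = 31860.7 m = 31.9 km

31.9 km


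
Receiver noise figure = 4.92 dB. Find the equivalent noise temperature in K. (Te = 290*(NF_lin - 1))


NF_lin = 10^(4.92/10) = 3.10456
Te = 290 * (3.10456 - 1) = 610.3 K

610.3 K


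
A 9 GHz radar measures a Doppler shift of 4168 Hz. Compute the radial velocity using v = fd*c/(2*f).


v = 4168 * 3e8 / (2 * 9000000000.0) = 69.5 m/s

69.5 m/s


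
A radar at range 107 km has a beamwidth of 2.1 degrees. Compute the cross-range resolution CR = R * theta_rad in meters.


BW_rad = 0.036651914
CR = 107000 * 0.036651914 = 3921.8 m

3921.8 m


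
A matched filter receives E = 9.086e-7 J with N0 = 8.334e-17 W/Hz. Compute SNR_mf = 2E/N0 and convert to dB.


SNR_lin = 2 * 9.086e-7 / 8.334e-17 = 2.18e10
SNR_dB = 10*log10(2.18e10) = 103.4 dB

103.4 dB


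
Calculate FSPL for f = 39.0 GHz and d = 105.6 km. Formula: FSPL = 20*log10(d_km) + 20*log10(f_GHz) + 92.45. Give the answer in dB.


20*log10(105.6) = 40.47
20*log10(39.0) = 31.82
FSPL = 164.7 dB

164.7 dB


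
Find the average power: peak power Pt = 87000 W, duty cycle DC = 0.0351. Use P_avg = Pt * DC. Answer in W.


P_avg = 87000 * 0.0351 = 3053.7 W

3053.7 W


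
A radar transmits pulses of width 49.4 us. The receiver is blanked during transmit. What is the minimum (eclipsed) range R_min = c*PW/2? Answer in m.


R_min = 3e8 * 49.4e-6 / 2 = 7410.0 m

7410.0 m


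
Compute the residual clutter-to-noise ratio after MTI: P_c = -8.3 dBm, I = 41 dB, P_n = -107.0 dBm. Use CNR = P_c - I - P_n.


CNR = -8.3 - 41 - (-107.0) = 57.7 dB

57.7 dB


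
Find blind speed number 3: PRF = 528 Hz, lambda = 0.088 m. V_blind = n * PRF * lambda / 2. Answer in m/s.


V_blind = 3 * 528 * 0.088 / 2 = 69.7 m/s

69.7 m/s


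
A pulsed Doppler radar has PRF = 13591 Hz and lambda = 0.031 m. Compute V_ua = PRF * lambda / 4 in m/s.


V_ua = 13591 * 0.031 / 4 = 105.3 m/s

105.3 m/s


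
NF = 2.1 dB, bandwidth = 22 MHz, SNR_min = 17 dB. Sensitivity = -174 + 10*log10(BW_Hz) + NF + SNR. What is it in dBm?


10*log10(22000000.0) = 73.42
S = -174 + 73.42 + 2.1 + 17 = -81.5 dBm

-81.5 dBm


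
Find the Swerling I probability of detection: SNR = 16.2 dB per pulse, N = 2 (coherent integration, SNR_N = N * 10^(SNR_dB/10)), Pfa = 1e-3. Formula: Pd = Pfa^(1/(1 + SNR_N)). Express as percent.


SNR_lin = 10^(16.2/10) = 41.68694
SNR_N = 2 * 41.68694 = 83.37388
1/(1 + SNR_N) = 1/84.37388 = 0.011852
Pd = (1e-3)^0.011852 = 0.92139
Pd = 92.1%

92.1%


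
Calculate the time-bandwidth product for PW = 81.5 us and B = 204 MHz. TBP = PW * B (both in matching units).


TBP = 81.5 * 204 = 16626.0

16626.0


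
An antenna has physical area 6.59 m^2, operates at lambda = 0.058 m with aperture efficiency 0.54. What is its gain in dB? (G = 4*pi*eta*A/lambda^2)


G_linear = 4*pi*0.54*6.59/0.058^2 = 13293.31
G_dB = 10*log10(13293.31) = 41.2 dB

41.2 dB


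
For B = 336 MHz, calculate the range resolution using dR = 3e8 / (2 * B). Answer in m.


dR = 3e8 / (2 * 336000000.0) = 0.45 m

0.45 m


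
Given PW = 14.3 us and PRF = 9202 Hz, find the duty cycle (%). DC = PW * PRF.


DC = 14.3e-6 * 9202 * 100 = 13.16%

13.16%


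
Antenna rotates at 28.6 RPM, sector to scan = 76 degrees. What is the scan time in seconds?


t = 76 / (28.6 * 360) * 60 = 0.44 s

0.44 s


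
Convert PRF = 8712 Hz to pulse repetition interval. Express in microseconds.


PRI = 1/8712 = 0.0001147842 s = 114.8 us

114.8 us


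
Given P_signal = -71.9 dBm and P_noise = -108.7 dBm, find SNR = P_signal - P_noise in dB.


SNR = -71.9 - (-108.7) = 36.8 dB

36.8 dB


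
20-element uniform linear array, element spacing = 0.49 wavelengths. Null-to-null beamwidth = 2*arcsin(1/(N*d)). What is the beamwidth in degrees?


1/(N*d) = 1/(20*0.49) = 0.102041
BW = 2*arcsin(0.102041) = 11.7 degrees

11.7 degrees


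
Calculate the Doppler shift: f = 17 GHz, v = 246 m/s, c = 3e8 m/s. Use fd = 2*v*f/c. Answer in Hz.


fd = 2 * 246 * 17000000000.0 / 3e8 = 27880.0 Hz

27880.0 Hz


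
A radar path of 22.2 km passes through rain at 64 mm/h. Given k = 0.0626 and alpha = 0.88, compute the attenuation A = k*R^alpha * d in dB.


gamma = 0.0626 * 64^0.88 = 2.432275 dB/km
A = 2.432275 * 22.2 = 54.0 dB

54.0 dB


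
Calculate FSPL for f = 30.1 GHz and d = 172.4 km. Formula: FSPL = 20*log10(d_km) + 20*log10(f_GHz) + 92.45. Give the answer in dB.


20*log10(172.4) = 44.73
20*log10(30.1) = 29.57
FSPL = 166.8 dB

166.8 dB


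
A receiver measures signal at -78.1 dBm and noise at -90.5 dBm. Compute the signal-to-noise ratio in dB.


SNR = -78.1 - (-90.5) = 12.4 dB

12.4 dB


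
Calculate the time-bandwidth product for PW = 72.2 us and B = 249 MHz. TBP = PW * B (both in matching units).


TBP = 72.2 * 249 = 17977.8

17977.8


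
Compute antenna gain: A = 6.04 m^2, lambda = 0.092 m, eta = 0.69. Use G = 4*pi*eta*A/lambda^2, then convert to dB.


G_linear = 4*pi*0.69*6.04/0.092^2 = 6187.57
G_dB = 10*log10(6187.57) = 37.9 dB

37.9 dB


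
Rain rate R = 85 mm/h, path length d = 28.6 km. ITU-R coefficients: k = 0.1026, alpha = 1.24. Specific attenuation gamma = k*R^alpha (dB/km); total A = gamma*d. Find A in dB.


gamma = 0.1026 * 85^1.24 = 25.329512 dB/km
A = 25.329512 * 28.6 = 724.42 dB

724.42 dB


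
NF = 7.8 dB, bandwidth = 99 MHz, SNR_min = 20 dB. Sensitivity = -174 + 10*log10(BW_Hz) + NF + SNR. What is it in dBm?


10*log10(99000000.0) = 79.96
S = -174 + 79.96 + 7.8 + 20 = -66.2 dBm

-66.2 dBm


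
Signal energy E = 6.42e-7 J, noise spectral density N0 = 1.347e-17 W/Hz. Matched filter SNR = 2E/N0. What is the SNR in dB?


SNR_lin = 2 * 6.42e-7 / 1.347e-17 = 9.532e10
SNR_dB = 10*log10(9.532e10) = 109.8 dB

109.8 dB


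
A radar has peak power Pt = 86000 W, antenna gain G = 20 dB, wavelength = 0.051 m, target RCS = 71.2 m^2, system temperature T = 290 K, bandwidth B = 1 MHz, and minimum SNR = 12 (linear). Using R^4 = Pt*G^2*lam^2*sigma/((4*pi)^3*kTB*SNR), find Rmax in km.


G_lin = 10^(20/10) = 100.0
R^4 = 86000 * 100.0^2 * 0.051^2 * 71.2 / ((4*pi)^3 * 1.38e-23 * 290 * 1000000.0 * 12)
R^4 = 1.67121e18 m^4
R_max = (1.67121e18)^(1/4) = 35954.9 m = 36.0 km

36.0 km


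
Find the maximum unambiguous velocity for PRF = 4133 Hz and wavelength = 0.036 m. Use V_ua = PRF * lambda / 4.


V_ua = 4133 * 0.036 / 4 = 37.2 m/s

37.2 m/s


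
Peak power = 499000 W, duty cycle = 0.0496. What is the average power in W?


P_avg = 499000 * 0.0496 = 24750.4 W

24750.4 W


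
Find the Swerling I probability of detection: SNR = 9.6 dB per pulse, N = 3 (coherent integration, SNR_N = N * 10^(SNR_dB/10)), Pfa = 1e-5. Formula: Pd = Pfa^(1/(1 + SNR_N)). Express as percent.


SNR_lin = 10^(9.6/10) = 9.12011
SNR_N = 3 * 9.12011 = 27.36033
1/(1 + SNR_N) = 1/28.36033 = 0.0352605
Pd = (1e-5)^0.0352605 = 0.66634
Pd = 66.6%

66.6%


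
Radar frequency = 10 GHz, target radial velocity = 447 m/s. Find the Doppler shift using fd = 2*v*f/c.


fd = 2 * 447 * 10000000000.0 / 3e8 = 29800.0 Hz

29800.0 Hz


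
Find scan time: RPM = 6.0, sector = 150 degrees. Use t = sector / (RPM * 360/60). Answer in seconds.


t = 150 / (6.0 * 360) * 60 = 4.17 s

4.17 s


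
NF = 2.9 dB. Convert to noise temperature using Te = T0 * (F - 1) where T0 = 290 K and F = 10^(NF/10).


NF_lin = 10^(2.9/10) = 1.949845
Te = 290 * (1.949845 - 1) = 275.5 K

275.5 K


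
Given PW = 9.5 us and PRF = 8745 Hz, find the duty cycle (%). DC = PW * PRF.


DC = 9.5e-6 * 8745 * 100 = 8.31%

8.31%


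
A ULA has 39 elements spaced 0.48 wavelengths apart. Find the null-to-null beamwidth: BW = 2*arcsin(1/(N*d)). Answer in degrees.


1/(N*d) = 1/(39*0.48) = 0.053419
BW = 2*arcsin(0.053419) = 6.1 degrees

6.1 degrees


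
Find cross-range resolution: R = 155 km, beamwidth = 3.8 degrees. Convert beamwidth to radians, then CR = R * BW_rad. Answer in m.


BW_rad = 0.066322512
CR = 155000 * 0.066322512 = 10280.0 m

10280.0 m


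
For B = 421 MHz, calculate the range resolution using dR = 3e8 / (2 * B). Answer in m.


dR = 3e8 / (2 * 421000000.0) = 0.36 m

0.36 m


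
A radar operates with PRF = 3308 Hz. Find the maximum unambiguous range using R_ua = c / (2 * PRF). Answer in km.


R_ua = 3e8 / (2 * 3308) = 45344.6 m = 45.3 km

45.3 km


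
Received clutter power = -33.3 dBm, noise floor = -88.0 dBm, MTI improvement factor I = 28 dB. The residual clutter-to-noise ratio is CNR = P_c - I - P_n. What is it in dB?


CNR = -33.3 - 28 - (-88.0) = 26.7 dB

26.7 dB


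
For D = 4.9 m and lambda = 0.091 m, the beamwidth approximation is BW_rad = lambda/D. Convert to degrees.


BW_rad = 0.091 / 4.9 = 0.018571
BW_deg = 1.06 degrees

1.06 degrees


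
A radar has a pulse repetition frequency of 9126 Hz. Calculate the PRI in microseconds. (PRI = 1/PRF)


PRI = 1/9126 = 0.000109577 s = 109.6 us

109.6 us


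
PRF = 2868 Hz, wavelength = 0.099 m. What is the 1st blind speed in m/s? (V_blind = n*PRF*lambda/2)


V_blind = 1 * 2868 * 0.099 / 2 = 142.0 m/s

142.0 m/s


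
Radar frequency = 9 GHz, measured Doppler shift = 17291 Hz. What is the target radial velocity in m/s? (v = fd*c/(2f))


v = 17291 * 3e8 / (2 * 9000000000.0) = 288.2 m/s

288.2 m/s


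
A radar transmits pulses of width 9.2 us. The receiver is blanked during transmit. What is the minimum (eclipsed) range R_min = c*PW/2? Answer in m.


R_min = 3e8 * 9.2e-6 / 2 = 1380.0 m

1380.0 m


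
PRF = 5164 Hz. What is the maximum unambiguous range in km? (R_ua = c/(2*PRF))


R_ua = 3e8 / (2 * 5164) = 29047.3 m = 29.0 km

29.0 km


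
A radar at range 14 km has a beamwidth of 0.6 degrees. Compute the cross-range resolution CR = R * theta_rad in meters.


BW_rad = 0.010471976
CR = 14000 * 0.010471976 = 146.6 m

146.6 m


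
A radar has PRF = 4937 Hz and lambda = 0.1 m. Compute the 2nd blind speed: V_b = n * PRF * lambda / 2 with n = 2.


V_blind = 2 * 4937 * 0.1 / 2 = 493.7 m/s

493.7 m/s


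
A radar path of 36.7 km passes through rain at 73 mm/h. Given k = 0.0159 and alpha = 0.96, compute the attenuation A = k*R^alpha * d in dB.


gamma = 0.0159 * 73^0.96 = 0.977658 dB/km
A = 0.977658 * 36.7 = 35.88 dB

35.88 dB


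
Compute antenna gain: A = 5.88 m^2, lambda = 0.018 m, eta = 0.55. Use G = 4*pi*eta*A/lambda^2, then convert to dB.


G_linear = 4*pi*0.55*5.88/0.018^2 = 125431.0
G_dB = 10*log10(125431.0) = 51.0 dB

51.0 dB


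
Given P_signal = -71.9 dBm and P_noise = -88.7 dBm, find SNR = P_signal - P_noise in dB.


SNR = -71.9 - (-88.7) = 16.8 dB

16.8 dB


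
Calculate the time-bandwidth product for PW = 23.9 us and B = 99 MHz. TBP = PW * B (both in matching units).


TBP = 23.9 * 99 = 2366.1

2366.1


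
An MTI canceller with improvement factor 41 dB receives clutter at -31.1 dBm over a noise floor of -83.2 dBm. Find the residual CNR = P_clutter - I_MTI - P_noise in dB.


CNR = -31.1 - 41 - (-83.2) = 11.1 dB

11.1 dB


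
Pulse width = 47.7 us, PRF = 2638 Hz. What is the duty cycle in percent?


DC = 47.7e-6 * 2638 * 100 = 12.58%

12.58%


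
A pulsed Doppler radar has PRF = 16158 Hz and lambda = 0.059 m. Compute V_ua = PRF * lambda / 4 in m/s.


V_ua = 16158 * 0.059 / 4 = 238.3 m/s

238.3 m/s


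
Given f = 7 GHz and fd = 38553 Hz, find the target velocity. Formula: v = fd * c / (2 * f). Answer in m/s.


v = 38553 * 3e8 / (2 * 7000000000.0) = 826.1 m/s

826.1 m/s


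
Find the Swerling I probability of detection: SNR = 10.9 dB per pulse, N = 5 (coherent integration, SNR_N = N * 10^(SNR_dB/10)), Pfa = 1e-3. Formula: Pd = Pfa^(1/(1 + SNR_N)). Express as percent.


SNR_lin = 10^(10.9/10) = 12.30269
SNR_N = 5 * 12.30269 = 61.51345
1/(1 + SNR_N) = 1/62.51345 = 0.0159966
Pd = (1e-3)^0.0159966 = 0.89539
Pd = 89.5%

89.5%


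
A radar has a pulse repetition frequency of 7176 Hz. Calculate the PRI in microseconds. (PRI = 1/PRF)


PRI = 1/7176 = 0.0001393534 s = 139.4 us

139.4 us


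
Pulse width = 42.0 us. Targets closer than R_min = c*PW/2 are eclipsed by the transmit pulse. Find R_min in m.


R_min = 3e8 * 42.0e-6 / 2 = 6300.0 m

6300.0 m


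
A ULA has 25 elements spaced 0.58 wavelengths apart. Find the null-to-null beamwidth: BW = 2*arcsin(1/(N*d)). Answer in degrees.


1/(N*d) = 1/(25*0.58) = 0.068966
BW = 2*arcsin(0.068966) = 7.9 degrees

7.9 degrees


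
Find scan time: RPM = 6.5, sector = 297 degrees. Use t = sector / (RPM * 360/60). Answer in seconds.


t = 297 / (6.5 * 360) * 60 = 7.62 s

7.62 s


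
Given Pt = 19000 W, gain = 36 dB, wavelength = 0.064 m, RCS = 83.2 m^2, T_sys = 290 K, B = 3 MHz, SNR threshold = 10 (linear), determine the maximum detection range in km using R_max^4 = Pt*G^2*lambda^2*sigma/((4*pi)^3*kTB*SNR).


G_lin = 10^(36/10) = 3981.071706
R^4 = 19000 * 3981.071706^2 * 0.064^2 * 83.2 / ((4*pi)^3 * 1.38e-23 * 290 * 3000000.0 * 10)
R^4 = 4.30734e20 m^4
R_max = (4.30734e20)^(1/4) = 144062.9 m = 144.1 km

144.1 km


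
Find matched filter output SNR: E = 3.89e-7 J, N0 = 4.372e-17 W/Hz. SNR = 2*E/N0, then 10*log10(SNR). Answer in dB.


SNR_lin = 2 * 3.89e-7 / 4.372e-17 = 1.78e10
SNR_dB = 10*log10(1.78e10) = 102.5 dB

102.5 dB


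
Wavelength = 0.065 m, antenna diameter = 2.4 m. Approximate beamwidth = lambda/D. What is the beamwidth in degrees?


BW_rad = 0.065 / 2.4 = 0.027083
BW_deg = 1.55 degrees

1.55 degrees


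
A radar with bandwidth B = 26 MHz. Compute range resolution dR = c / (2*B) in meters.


dR = 3e8 / (2 * 26000000.0) = 5.77 m

5.77 m


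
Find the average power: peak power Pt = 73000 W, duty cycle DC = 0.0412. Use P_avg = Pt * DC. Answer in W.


P_avg = 73000 * 0.0412 = 3007.6 W

3007.6 W


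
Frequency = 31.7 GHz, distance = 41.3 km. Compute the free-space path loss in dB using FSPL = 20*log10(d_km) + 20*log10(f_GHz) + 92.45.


20*log10(41.3) = 32.32
20*log10(31.7) = 30.02
FSPL = 154.8 dB

154.8 dB


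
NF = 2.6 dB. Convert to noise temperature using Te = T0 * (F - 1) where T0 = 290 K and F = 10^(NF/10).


NF_lin = 10^(2.6/10) = 1.819701
Te = 290 * (1.819701 - 1) = 237.7 K

237.7 K


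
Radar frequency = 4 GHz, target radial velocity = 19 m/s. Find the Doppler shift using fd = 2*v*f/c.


fd = 2 * 19 * 4000000000.0 / 3e8 = 506.7 Hz

506.7 Hz


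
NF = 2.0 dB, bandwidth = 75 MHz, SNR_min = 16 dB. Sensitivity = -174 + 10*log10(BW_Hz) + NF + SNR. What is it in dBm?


10*log10(75000000.0) = 78.75
S = -174 + 78.75 + 2.0 + 16 = -77.2 dBm

-77.2 dBm


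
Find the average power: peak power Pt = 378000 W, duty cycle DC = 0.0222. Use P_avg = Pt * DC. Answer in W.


P_avg = 378000 * 0.0222 = 8391.6 W

8391.6 W


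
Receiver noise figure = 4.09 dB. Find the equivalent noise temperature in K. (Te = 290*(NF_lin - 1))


NF_lin = 10^(4.09/10) = 2.564484
Te = 290 * (2.564484 - 1) = 453.7 K

453.7 K


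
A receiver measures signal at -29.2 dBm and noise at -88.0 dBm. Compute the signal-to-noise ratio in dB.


SNR = -29.2 - (-88.0) = 58.8 dB

58.8 dB


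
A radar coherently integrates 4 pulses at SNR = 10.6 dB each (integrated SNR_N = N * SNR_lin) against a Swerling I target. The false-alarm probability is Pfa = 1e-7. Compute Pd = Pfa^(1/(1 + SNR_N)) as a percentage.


SNR_lin = 10^(10.6/10) = 11.48154
SNR_N = 4 * 11.48154 = 45.92616
1/(1 + SNR_N) = 1/46.92616 = 0.0213101
Pd = (1e-7)^0.0213101 = 0.7093
Pd = 70.9%

70.9%


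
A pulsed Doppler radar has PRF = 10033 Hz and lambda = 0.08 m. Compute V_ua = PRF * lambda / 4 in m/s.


V_ua = 10033 * 0.08 / 4 = 200.7 m/s

200.7 m/s


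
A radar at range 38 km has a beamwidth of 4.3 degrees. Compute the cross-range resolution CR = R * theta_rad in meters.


BW_rad = 0.075049158
CR = 38000 * 0.075049158 = 2851.9 m

2851.9 m


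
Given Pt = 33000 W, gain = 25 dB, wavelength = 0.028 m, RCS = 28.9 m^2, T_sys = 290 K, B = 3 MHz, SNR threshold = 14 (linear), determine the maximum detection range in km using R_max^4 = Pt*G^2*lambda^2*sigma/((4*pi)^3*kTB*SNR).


G_lin = 10^(25/10) = 316.227766
R^4 = 33000 * 316.227766^2 * 0.028^2 * 28.9 / ((4*pi)^3 * 1.38e-23 * 290 * 3000000.0 * 14)
R^4 = 2.24167e17 m^4
R_max = (2.24167e17)^(1/4) = 21759.2 m = 21.8 km

21.8 km


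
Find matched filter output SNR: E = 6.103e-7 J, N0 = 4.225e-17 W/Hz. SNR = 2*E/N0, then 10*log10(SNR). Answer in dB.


SNR_lin = 2 * 6.103e-7 / 4.225e-17 = 2.889e10
SNR_dB = 10*log10(2.889e10) = 104.6 dB

104.6 dB


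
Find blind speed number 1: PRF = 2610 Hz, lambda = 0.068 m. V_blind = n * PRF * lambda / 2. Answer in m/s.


V_blind = 1 * 2610 * 0.068 / 2 = 88.7 m/s

88.7 m/s


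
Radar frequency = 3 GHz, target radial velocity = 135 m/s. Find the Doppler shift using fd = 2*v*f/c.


fd = 2 * 135 * 3000000000.0 / 3e8 = 2700.0 Hz

2700.0 Hz


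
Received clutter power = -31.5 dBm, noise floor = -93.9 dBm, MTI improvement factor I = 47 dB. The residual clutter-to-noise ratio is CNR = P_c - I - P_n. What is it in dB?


CNR = -31.5 - 47 - (-93.9) = 15.4 dB

15.4 dB


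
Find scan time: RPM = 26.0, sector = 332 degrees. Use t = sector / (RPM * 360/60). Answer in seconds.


t = 332 / (26.0 * 360) * 60 = 2.13 s

2.13 s


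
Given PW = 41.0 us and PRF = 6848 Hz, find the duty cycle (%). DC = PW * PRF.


DC = 41.0e-6 * 6848 * 100 = 28.08%

28.08%


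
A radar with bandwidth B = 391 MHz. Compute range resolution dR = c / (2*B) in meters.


dR = 3e8 / (2 * 391000000.0) = 0.38 m

0.38 m


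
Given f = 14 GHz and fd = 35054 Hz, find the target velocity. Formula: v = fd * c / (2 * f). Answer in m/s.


v = 35054 * 3e8 / (2 * 14000000000.0) = 375.6 m/s

375.6 m/s


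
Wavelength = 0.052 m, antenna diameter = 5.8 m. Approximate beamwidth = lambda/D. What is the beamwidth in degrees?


BW_rad = 0.052 / 5.8 = 0.008966
BW_deg = 0.51 degrees

0.51 degrees


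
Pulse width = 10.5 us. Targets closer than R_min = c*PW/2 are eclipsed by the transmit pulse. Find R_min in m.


R_min = 3e8 * 10.5e-6 / 2 = 1575.0 m

1575.0 m


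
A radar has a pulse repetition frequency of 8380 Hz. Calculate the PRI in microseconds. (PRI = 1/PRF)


PRI = 1/8380 = 0.0001193317 s = 119.3 us

119.3 us


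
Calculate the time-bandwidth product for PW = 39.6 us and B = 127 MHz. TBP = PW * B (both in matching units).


TBP = 39.6 * 127 = 5029.2

5029.2


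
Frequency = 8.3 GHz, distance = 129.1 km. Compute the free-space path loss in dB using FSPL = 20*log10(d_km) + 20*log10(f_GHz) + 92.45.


20*log10(129.1) = 42.22
20*log10(8.3) = 18.38
FSPL = 153.1 dB

153.1 dB


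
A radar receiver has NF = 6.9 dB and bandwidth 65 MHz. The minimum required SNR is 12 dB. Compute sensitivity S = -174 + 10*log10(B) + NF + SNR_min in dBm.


10*log10(65000000.0) = 78.13
S = -174 + 78.13 + 6.9 + 12 = -77.0 dBm

-77.0 dBm


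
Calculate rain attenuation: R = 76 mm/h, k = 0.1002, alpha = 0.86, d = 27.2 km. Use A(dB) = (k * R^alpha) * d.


gamma = 0.1002 * 76^0.86 = 4.153052 dB/km
A = 4.153052 * 27.2 = 112.96 dB

112.96 dB


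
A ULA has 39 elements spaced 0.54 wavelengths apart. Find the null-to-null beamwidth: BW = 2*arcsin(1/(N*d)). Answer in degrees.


1/(N*d) = 1/(39*0.54) = 0.047483
BW = 2*arcsin(0.047483) = 5.4 degrees

5.4 degrees


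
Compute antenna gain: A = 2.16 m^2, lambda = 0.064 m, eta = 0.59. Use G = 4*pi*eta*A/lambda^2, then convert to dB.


G_linear = 4*pi*0.59*2.16/0.064^2 = 3909.81
G_dB = 10*log10(3909.81) = 35.9 dB

35.9 dB


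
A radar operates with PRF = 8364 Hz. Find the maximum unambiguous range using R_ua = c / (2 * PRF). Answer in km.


R_ua = 3e8 / (2 * 8364) = 17934.0 m = 17.9 km

17.9 km


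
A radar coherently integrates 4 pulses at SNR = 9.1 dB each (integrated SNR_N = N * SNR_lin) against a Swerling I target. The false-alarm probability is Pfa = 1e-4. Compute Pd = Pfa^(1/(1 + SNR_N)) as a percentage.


SNR_lin = 10^(9.1/10) = 8.12831
SNR_N = 4 * 8.12831 = 32.51324
1/(1 + SNR_N) = 1/33.51324 = 0.029839
Pd = (1e-4)^0.029839 = 0.7597
Pd = 76.0%

76.0%


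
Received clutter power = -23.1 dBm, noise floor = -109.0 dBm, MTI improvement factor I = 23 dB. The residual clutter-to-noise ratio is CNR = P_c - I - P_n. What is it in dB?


CNR = -23.1 - 23 - (-109.0) = 62.9 dB

62.9 dB


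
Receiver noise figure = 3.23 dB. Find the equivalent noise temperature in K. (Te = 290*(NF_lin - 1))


NF_lin = 10^(3.23/10) = 2.103778
Te = 290 * (2.103778 - 1) = 320.1 K

320.1 K


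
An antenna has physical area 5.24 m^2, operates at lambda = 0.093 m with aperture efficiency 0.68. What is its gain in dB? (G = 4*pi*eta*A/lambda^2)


G_linear = 4*pi*0.68*5.24/0.093^2 = 5177.07
G_dB = 10*log10(5177.07) = 37.1 dB

37.1 dB


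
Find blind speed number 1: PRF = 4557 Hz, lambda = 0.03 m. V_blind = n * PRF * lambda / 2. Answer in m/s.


V_blind = 1 * 4557 * 0.03 / 2 = 68.4 m/s

68.4 m/s


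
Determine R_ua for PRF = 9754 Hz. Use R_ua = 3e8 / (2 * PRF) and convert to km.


R_ua = 3e8 / (2 * 9754) = 15378.3 m = 15.4 km

15.4 km


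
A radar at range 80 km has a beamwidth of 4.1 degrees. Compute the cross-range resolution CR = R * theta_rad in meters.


BW_rad = 0.071558499
CR = 80000 * 0.071558499 = 5724.7 m

5724.7 m


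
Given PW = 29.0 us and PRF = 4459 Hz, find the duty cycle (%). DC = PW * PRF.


DC = 29.0e-6 * 4459 * 100 = 12.93%

12.93%


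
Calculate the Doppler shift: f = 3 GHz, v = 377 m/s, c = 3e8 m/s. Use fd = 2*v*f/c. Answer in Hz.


fd = 2 * 377 * 3000000000.0 / 3e8 = 7540.0 Hz

7540.0 Hz


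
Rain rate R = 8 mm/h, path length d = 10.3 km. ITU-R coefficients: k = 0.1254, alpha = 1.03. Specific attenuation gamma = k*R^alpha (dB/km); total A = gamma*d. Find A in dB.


gamma = 0.1254 * 8^1.03 = 1.067776 dB/km
A = 1.067776 * 10.3 = 11.0 dB

11.0 dB


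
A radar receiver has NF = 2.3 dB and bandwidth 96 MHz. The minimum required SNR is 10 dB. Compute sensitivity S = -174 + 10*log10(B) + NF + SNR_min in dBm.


10*log10(96000000.0) = 79.82
S = -174 + 79.82 + 2.3 + 10 = -81.9 dBm

-81.9 dBm


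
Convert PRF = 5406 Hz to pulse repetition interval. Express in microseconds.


PRI = 1/5406 = 0.0001849797 s = 185.0 us

185.0 us


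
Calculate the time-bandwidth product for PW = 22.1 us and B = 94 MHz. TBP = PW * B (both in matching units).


TBP = 22.1 * 94 = 2077.4

2077.4


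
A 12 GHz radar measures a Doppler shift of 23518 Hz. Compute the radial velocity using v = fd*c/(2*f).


v = 23518 * 3e8 / (2 * 12000000000.0) = 294.0 m/s

294.0 m/s


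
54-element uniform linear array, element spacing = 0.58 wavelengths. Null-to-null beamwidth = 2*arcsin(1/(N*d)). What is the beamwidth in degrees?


1/(N*d) = 1/(54*0.58) = 0.031928
BW = 2*arcsin(0.031928) = 3.7 degrees

3.7 degrees


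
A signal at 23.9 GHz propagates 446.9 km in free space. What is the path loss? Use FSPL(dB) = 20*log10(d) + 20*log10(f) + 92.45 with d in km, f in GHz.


20*log10(446.9) = 53.0
20*log10(23.9) = 27.57
FSPL = 173.0 dB

173.0 dB
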